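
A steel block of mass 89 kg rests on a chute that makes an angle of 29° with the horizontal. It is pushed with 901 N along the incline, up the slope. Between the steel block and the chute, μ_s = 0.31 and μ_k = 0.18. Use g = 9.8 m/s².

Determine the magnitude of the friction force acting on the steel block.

The normal reaction is N = m g cos θ = 762.8 N.
For equilibrium along the incline the friction force must supply f = m g sin θ − P = 422.9 − 901 = -478.1 N (positive meaning up-slope).
Maximum static friction available: μ_s N = 0.31 × 762.8 = 236.5 N.
|-478.1| exceeds 236.5 N, so the steel block slips up-slope; friction is kinetic, f = μ_k N = 0.18×762.8 = 137 N.

f ≈ 137 N (down the incline)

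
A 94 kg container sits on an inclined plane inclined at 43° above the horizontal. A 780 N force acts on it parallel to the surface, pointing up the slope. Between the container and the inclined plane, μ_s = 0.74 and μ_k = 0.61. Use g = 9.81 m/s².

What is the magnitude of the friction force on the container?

f ≈ 151 N (down the incline)

Normal force: N = m g cos θ = 94 × 9.81 × cos 43° = 674.4 N.
For equilibrium along the incline the friction force must supply f = m g sin θ − P = 628.9 − 780 = -151.1 N (positive meaning up-slope).
Static friction can supply at most μ_s N = 499.1 N.
Since |-151.1| ≤ 499.1 N, no slip — friction simply equals what equilibrium demands.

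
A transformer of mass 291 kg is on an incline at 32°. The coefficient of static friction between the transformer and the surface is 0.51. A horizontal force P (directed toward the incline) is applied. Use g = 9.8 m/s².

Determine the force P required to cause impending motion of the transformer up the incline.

P ≈ 4750 N

At impending motion up the slope, friction acts down-slope at its limit: f = μ_s N.
Perpendicular to the incline: N = m g cos θ + P sin θ.
Along the incline: P cos θ = m g sin θ + μ_s N = m g sin θ + μ_s (m g cos θ + P sin θ).
Solving, P (cos θ − μ_s sin θ) = m g (sin θ + μ_s cos θ), so P = 291×9.8×(sin 32° + 0.51 cos 32°)/(cos 32° − 0.51 sin 32°) = 2850×0.9624/0.5778 = 4750 N.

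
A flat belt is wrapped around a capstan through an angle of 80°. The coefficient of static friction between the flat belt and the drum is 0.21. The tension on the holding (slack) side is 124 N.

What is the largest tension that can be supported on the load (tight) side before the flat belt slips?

At impending slip the capstan equation gives T₂/T₁ = e^{μβ} with β in radians.
β = 80° × π/180 = 1.396 rad.
e^{μβ} = e^{0.21×1.396} = 1.341.
T₂ = T₁ · e^{μβ} = 124 × 1.341 = 166 N.

T_max ≈ 166 N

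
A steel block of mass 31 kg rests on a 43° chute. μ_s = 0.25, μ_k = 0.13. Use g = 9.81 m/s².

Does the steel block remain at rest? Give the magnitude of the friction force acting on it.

f ≈ 28.9 N

N = m g cos θ = 222 N.
Down-slope weight component: m g sin θ = 207 N.
μ_s N = 55.6 N.
207 > 55.6 N, so it slides; kinetic friction f = μ_k N = 0.13×222 = 28.9 N.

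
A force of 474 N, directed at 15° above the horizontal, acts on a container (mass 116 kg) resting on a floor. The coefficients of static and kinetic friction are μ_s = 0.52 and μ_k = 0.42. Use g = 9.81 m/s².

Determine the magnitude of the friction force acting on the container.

The vertical component of P reduces the normal force: N = m g − P sin α = 1138 − 122.7 = 1015 N.
Horizontally, friction must balance P cos α = 457.8 N.
The static-friction limit is μ_s N = 527.9 N.
457.8 ≤ 527.9 N → static; friction equals the required 458 N.

f ≈ 458 N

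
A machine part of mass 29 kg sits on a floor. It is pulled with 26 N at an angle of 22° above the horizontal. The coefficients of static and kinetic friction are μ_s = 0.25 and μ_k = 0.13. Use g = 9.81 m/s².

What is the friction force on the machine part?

f ≈ 24.1 N

The vertical component of P reduces the normal force: N = m g − P sin α = 284.5 − 9.74 = 274.8 N.
For equilibrium, f = P cos α = 26×cos 22° = 24.11 N.
The static-friction limit is μ_s N = 68.69 N.
24.11 ≤ 68.69 N → static; friction equals the required 24.1 N.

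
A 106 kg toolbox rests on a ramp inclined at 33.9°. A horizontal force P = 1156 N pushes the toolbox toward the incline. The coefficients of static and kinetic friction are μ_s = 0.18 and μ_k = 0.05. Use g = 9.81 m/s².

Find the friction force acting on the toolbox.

The horizontal push has a component P sin θ into the surface, so N = m g cos θ + P sin θ = 863.1 + 644.8 = 1508 N.
Parallel to the incline: P cos θ − m g sin θ = 959.5 − 580 = 379.5 N; the friction needed to balance this is 379.5 N acting down the slope.
The limit of static friction is μ_s N = 271.4 N.
The required 379.5 N exceeds the static limit, so the toolbox slides up-slope and f = μ_k N = 0.05×1508 = 75.4 N.

f ≈ 75.4 N (down the incline)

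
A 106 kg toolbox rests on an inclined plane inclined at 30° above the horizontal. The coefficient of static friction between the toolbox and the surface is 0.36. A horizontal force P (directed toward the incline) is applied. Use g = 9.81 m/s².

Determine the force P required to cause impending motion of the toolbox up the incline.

P ≈ 1230 N

At impending motion up the slope, friction acts down-slope at its limit: f = μ_s N.
Perpendicular to the incline: N = m g cos θ + P sin θ.
Along the incline: P cos θ = m g sin θ + μ_s N = m g sin θ + μ_s (m g cos θ + P sin θ).
Solving, P (cos θ − μ_s sin θ) = m g (sin θ + μ_s cos θ), so P = 106×9.81×(sin 30° + 0.36 cos 30°)/(cos 30° − 0.36 sin 30°) = 1040×0.8118/0.686 = 1230 N.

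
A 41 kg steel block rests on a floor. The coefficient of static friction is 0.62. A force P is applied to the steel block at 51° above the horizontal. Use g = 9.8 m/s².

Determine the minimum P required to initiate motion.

P ≈ 224 N

N = m g − P sin α (the pull lifts the steel block).
At impending slip, P cos α = μ_s N = μ_s (m g − P sin α).
Solving: P (cos α + μ_s sin α) = μ_s m g → P = 0.62×402/(cos 51° + 0.62 sin 51°) = 249/1.111 = 224 N.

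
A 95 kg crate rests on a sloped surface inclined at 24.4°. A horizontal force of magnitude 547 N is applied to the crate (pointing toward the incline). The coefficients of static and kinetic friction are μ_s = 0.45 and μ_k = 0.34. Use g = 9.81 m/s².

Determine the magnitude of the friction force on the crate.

The horizontal push has a component P sin θ into the surface, so N = m g cos θ + P sin θ = 848.7 + 226 = 1075 N.
Along the incline, the net driving force (taking up-slope positive) is P cos θ − m g sin θ = 498.1 − 385 = 113.2 N, so equilibrium requires friction f = -113.2 N (down-slope).
The limit of static friction is μ_s N = 483.6 N.
Since 113.2 N is within the 483.6 N limit, the crate stays put and friction is exactly 113 N.

f ≈ 113 N (down the incline)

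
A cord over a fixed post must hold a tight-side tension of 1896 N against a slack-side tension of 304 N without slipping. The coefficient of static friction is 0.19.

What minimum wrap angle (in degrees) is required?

T₂/T₁ = e^{μβ} → β = ln(T₂/T₁)/μ.
β = ln(1896/304)/0.19 = 1.83/0.19 = 9.634 rad.
In degrees: β = 9.634 × 180/π = 552°.

β_min ≈ 552°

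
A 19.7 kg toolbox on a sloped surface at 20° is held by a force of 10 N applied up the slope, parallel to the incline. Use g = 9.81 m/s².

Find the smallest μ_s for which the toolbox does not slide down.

μ_s,min ≈ 0.309

N = m g cos θ = 181.6 N.
Friction must make up the shortfall along the incline: f = m g sin θ − P = 66.1 − 10 = 56.1 N.
At the threshold f = μ_s N, so μ_s,min = 56.1/181.6 = 0.309.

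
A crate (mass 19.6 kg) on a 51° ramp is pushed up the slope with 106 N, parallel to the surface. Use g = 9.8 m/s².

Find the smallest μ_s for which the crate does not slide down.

μ_s,min ≈ 0.358

N = m g cos θ = 120.9 N.
Friction must make up the shortfall along the incline: f = m g sin θ − P = 149.3 − 106 = 43.27 N.
At the threshold f = μ_s N, so μ_s,min = 43.27/120.9 = 0.358.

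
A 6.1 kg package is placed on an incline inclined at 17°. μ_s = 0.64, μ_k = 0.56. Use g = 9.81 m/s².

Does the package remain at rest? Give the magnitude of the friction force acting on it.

N = m g cos θ = 57.2 N.
Down-slope weight component: m g sin θ = 17.5 N.
μ_s N = 36.6 N.
17.5 ≤ 36.6 N, so it stays put; friction = 17.5 N.

f ≈ 17.5 N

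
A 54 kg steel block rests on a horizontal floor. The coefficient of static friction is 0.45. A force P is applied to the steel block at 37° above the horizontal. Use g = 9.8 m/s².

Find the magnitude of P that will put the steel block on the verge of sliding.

N = m g − P sin α (the pull lifts the steel block).
At impending slip, P cos α = μ_s N = μ_s (m g − P sin α).
Solving: P (cos α + μ_s sin α) = μ_s m g → P = 0.45×529/(cos 37° + 0.45 sin 37°) = 238/1.069 = 223 N.

P ≈ 223 N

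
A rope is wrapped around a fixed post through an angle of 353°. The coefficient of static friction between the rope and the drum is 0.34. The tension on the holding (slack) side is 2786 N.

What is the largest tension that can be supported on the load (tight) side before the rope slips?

T_max ≈ 22600 N

At impending slip the capstan equation gives T₂/T₁ = e^{μβ} with β in radians.
β = 353° × π/180 = 6.161 rad.
e^{μβ} = e^{0.34×6.161} = 8.123.
T₂ = T₁ · e^{μβ} = 2786 × 8.123 = 22600 N.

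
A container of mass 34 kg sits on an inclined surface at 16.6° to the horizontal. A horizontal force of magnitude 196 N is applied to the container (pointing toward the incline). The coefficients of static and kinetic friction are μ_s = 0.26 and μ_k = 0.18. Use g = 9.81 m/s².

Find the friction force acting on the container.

Resolve perpendicular to the incline: N = m g cos θ + P sin θ = 34×9.81×cos 16.6° + 196×sin 16.6° = 375.6 N.
Parallel to the incline: P cos θ − m g sin θ = 187.8 − 95.29 = 92.54 N; the friction needed to balance this is 92.54 N acting down the slope.
Maximum static friction: μ_s N = 0.26 × 375.6 = 97.66 N.
Since 92.54 N is within the 97.66 N limit, the container stays put and friction is exactly 92.5 N.

f ≈ 92.5 N (down the incline)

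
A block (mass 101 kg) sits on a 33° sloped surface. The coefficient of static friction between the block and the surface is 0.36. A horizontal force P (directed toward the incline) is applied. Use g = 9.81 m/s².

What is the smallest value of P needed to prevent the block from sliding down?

The block tends to slide down (tan θ > μ_s), so at the point of impending slip friction acts up-slope at its limit: f = μ_s N.
Perpendicular to the incline: N = m g cos θ + P sin θ.
Along the incline: P cos θ + μ_s N = m g sin θ, i.e. P cos θ + μ_s (m g cos θ + P sin θ) = m g sin θ.
Solving, P (cos θ + μ_s sin θ) = m g (sin θ − μ_s cos θ), so P = 991×0.2427/1.035 = 232 N.

P_min ≈ 232 N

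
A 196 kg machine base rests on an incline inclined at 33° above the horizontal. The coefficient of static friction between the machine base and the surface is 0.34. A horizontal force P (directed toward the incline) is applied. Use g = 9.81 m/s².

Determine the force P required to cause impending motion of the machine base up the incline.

P ≈ 2440 N

At impending motion up the slope, friction acts down-slope at its limit: f = μ_s N.
Perpendicular to the incline: N = m g cos θ + P sin θ.
Along the incline: P cos θ = m g sin θ + μ_s N = m g sin θ + μ_s (m g cos θ + P sin θ).
Solving, P (cos θ − μ_s sin θ) = m g (sin θ + μ_s cos θ), so P = 196×9.81×(sin 33° + 0.34 cos 33°)/(cos 33° − 0.34 sin 33°) = 1920×0.8298/0.6535 = 2440 N.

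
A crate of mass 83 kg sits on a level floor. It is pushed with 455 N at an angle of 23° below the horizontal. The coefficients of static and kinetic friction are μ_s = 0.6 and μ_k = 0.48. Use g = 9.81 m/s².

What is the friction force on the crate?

Vertical equilibrium gives N = m g + P sin α = 992 N.
Horizontally, friction must balance P cos α = 418.8 N.
μ_s N = 0.6 × 992 = 595.2 N.
Since 418.8 N does not exceed the limit, the crate stays at rest and f = 419 N.

f ≈ 419 N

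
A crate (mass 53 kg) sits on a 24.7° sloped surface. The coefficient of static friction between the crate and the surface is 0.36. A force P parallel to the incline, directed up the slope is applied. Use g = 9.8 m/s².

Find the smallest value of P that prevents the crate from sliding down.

The crate tends to slide down (tan θ > μ_s), so at the point of impending slip friction acts up-slope at its limit: f = μ_s N.
P is parallel to the surface, so N = m g cos θ = 472 N.
Along the incline: P + μ_s N = m g sin θ, so P = 217 − 0.36×472 = 47.2 N.

P_min ≈ 47.2 N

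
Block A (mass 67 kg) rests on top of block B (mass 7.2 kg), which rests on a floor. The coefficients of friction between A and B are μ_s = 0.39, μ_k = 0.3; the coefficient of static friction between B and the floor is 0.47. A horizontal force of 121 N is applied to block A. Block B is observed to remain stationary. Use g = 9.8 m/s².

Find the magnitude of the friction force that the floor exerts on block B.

f ≈ 121 N

The normal force B exerts on A is simply A's weight, N₁ = 656.6 N.
Maximum static friction on A from B: μ_s N₁ = 0.39×656.6 = 256.1 N.
Since P = 121 N ≤ 256.1 N, A does not slip on B; friction on A equals P = 121 N.
By Newton's third law B feels 121 N forward from A. With B stationary, the floor's static friction on B balances it: f₂ = 121 N (well within μ_s(m_A+m_B)g = 341.8 N).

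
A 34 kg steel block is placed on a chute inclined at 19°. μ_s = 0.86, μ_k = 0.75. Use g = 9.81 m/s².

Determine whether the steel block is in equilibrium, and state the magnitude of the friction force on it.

N = m g cos θ = 315 N.
Down-slope weight component: m g sin θ = 109 N.
μ_s N = 271 N.
109 ≤ 271 N, so it stays put; friction = 109 N.

f ≈ 109 N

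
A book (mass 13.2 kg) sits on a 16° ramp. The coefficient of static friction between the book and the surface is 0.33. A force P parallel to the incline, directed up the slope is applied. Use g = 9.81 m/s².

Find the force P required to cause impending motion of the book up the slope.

P ≈ 76.8 N

At impending motion up the slope, friction acts down-slope at its limit: f = μ_s N.
P is parallel to the surface, so N = m g cos θ = 124 N.
Along the incline: P = m g sin θ + μ_s N = 35.7 + 0.33×124 = 76.8 N.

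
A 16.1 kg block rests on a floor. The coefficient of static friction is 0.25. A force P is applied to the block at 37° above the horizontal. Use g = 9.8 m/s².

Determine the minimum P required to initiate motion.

P ≈ 41.6 N

N = m g − P sin α (the pull lifts the block).
At impending slip, P cos α = μ_s N = μ_s (m g − P sin α).
Solving: P (cos α + μ_s sin α) = μ_s m g → P = 0.25×158/(cos 37° + 0.25 sin 37°) = 39.4/0.9491 = 41.6 N.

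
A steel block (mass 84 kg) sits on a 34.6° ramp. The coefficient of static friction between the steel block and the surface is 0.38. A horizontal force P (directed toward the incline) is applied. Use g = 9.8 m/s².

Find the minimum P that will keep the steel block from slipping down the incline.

The steel block tends to slide down (tan θ > μ_s), so at the point of impending slip friction acts up-slope at its limit: f = μ_s N.
Perpendicular to the incline: N = m g cos θ + P sin θ.
Along the incline: P cos θ + μ_s N = m g sin θ, i.e. P cos θ + μ_s (m g cos θ + P sin θ) = m g sin θ.
Solving, P (cos θ + μ_s sin θ) = m g (sin θ − μ_s cos θ), so P = 823×0.2551/1.039 = 202 N.

P_min ≈ 202 N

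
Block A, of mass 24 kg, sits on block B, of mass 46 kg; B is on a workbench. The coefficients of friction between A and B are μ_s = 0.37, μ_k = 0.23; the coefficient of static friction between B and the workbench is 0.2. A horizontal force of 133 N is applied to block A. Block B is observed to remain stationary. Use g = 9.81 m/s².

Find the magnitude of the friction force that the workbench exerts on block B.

f ≈ 54.2 N

Normal force at the A–B interface: N₁ = m_A g = 235.4 N.
Maximum static friction on A from B: μ_s N₁ = 0.37×235.4 = 87.11 N.
P = 133 N exceeds that limit, so A slips over B and the interface friction becomes kinetic: f₁ = μ_k N₁ = 0.23×235.4 = 54.2 N.
By Newton's third law B feels 54.2 N forward from A. With B stationary, the floor's static friction on B balances it: f₂ = 54.2 N (well within μ_s(m_A+m_B)g = 137.3 N).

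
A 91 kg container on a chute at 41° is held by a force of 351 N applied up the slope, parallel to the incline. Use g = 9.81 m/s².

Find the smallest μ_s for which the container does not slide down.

μ_s,min ≈ 0.348

N = m g cos θ = 673.7 N.
Friction must make up the shortfall along the incline: f = m g sin θ − P = 585.7 − 351 = 234.7 N.
At the threshold f = μ_s N, so μ_s,min = 234.7/673.7 = 0.348.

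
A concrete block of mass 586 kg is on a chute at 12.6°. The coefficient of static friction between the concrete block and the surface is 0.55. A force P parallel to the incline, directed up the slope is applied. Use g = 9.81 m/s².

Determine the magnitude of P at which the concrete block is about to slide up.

P ≈ 4340 N

At impending motion up the slope, friction acts down-slope at its limit: f = μ_s N.
P is parallel to the surface, so N = m g cos θ = 5610 N.
Along the incline: P = m g sin θ + μ_s N = 1250 + 0.55×5610 = 4340 N.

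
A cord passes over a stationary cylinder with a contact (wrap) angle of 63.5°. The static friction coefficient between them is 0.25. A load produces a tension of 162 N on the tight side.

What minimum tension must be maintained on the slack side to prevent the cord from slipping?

T_min ≈ 123 N

Capstan equation at impending slip: T_tight/T_slack = e^{μβ}.
β = 63.5° = 1.108 rad; e^{μβ} = e^{0.25×1.108} = 1.319.
T_slack = T_tight / e^{μβ} = 162 / 1.319 = 123 N.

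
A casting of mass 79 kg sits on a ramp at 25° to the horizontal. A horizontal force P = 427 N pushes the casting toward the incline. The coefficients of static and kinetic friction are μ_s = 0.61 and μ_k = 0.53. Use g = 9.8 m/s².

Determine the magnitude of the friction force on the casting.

The horizontal push has a component P sin θ into the surface, so N = m g cos θ + P sin θ = 701.7 + 180.5 = 882.1 N.
Along the incline, the net driving force (taking up-slope positive) is P cos θ − m g sin θ = 387 − 327.2 = 59.8 N, so equilibrium requires friction f = -59.8 N (down-slope).
The limit of static friction is μ_s N = 538.1 N.
Since 59.8 N is within the 538.1 N limit, the casting stays put and friction is exactly 59.8 N.

f ≈ 59.8 N (down the incline)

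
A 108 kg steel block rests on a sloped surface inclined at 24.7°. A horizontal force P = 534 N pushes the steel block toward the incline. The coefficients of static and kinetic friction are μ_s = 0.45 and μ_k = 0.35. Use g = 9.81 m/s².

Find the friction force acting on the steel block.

f ≈ 42.4 N (down the incline)

The horizontal push has a component P sin θ into the surface, so N = m g cos θ + P sin θ = 962.5 + 223.1 = 1186 N.
Parallel to the incline: P cos θ − m g sin θ = 485.1 − 442.7 = 42.42 N; the friction needed to balance this is 42.42 N acting down the slope.
The limit of static friction is μ_s N = 533.6 N.
|f_req| = 42.42 ≤ 533.6 N → the steel block is in equilibrium; friction equals the required value.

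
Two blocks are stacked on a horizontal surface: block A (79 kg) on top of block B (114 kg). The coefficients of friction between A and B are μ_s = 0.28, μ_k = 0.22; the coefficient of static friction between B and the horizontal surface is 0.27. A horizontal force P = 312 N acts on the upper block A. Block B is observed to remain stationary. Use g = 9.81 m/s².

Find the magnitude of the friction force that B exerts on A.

Normal force at the A–B interface: N₁ = m_A g = 775 N.
Maximum static friction on A from B: μ_s N₁ = 0.28×775 = 217 N.
P = 312 N exceeds that limit, so A slips over B and the interface friction becomes kinetic: f₁ = μ_k N₁ = 0.22×775 = 170 N.
By Newton's third law B feels 170 N forward from A. With B stationary, the floor's static friction on B balances it: f₂ = 170 N (well within μ_s(m_A+m_B)g = 511.2 N).

f ≈ 170 N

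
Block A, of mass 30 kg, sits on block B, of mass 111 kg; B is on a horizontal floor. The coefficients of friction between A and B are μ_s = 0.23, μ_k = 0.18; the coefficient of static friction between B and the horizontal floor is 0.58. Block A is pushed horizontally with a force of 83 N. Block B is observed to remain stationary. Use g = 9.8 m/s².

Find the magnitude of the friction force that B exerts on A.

f ≈ 52.9 N

Normal force at the A–B interface: N₁ = m_A g = 294 N.
Maximum static friction on A from B: μ_s N₁ = 0.23×294 = 67.62 N.
Since P = 83 N > 67.62 N, A slides on B; the A–B friction is kinetic: f₁ = μ_k N₁ = 0.18×294 = 52.9 N.
B experiences an equal 52.9 N forward from A (third law). B is in equilibrium, so the floor supplies f₂ = 52.9 N of static friction (limit μ_s(m_A+m_B)g = 801.4 N, not exceeded).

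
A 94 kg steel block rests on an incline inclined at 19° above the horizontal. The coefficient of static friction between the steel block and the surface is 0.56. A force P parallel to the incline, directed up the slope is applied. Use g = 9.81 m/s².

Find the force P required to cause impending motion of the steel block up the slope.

At impending motion up the slope, friction acts down-slope at its limit: f = μ_s N.
P is parallel to the surface, so N = m g cos θ = 872 N.
Along the incline: P = m g sin θ + μ_s N = 300 + 0.56×872 = 788 N.

P ≈ 788 N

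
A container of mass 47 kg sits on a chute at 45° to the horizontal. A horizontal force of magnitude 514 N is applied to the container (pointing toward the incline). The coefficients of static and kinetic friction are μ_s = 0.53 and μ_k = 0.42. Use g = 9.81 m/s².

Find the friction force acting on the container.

f ≈ 37.4 N (down the incline)

Resolve perpendicular to the incline: N = m g cos θ + P sin θ = 47×9.81×cos 45° + 514×sin 45° = 689.5 N.
Along the incline, the net driving force (taking up-slope positive) is P cos θ − m g sin θ = 363.5 − 326 = 37.43 N, so equilibrium requires friction f = -37.43 N (down-slope).
Maximum static friction: μ_s N = 0.53 × 689.5 = 365.4 N.
Since 37.43 N is within the 365.4 N limit, the container stays put and friction is exactly 37.4 N.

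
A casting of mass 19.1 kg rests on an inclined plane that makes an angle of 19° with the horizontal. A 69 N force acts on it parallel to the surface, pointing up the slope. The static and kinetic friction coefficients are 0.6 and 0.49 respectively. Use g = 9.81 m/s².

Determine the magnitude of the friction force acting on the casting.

Perpendicular to the surface, N = m g cos θ = 19.1·9.81·cos 19° = 177.2 N.
For equilibrium along the incline the friction force must supply f = m g sin θ − P = 61 − 69 = -7.998 N (positive meaning up-slope).
The static-friction ceiling is μ_s N = 0.6 × 177.2 = 106.3 N.
Since |-7.998| ≤ 106.3 N, the casting remains in static equilibrium and friction takes exactly the required value.

f ≈ 8 N (down the incline)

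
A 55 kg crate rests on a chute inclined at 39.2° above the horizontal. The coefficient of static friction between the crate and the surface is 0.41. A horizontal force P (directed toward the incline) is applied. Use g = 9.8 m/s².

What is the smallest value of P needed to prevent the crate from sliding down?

P_min ≈ 164 N

The crate tends to slide down (tan θ > μ_s), so at the point of impending slip friction acts up-slope at its limit: f = μ_s N.
Perpendicular to the incline: N = m g cos θ + P sin θ.
Along the incline: P cos θ + μ_s N = m g sin θ, i.e. P cos θ + μ_s (m g cos θ + P sin θ) = m g sin θ.
Solving, P (cos θ + μ_s sin θ) = m g (sin θ − μ_s cos θ), so P = 539×0.3143/1.034 = 164 N.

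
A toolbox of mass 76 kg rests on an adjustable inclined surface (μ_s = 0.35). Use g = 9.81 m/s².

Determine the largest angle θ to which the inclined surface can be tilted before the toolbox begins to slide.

At the slip threshold, m g sin θ = μ_s · m g cos θ, so tan θ = μ_s.
θ_max = arctan(0.35) = 19.3°.

θ_max ≈ 19.3°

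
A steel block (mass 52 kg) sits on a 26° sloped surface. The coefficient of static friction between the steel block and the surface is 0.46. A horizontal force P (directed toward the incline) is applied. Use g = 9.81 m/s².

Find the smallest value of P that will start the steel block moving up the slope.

P ≈ 623 N

At impending motion up the slope, friction acts down-slope at its limit: f = μ_s N.
Perpendicular to the incline: N = m g cos θ + P sin θ.
Along the incline: P cos θ = m g sin θ + μ_s N = m g sin θ + μ_s (m g cos θ + P sin θ).
Solving, P (cos θ − μ_s sin θ) = m g (sin θ + μ_s cos θ), so P = 52×9.81×(sin 26° + 0.46 cos 26°)/(cos 26° − 0.46 sin 26°) = 510×0.8518/0.6971 = 623 N.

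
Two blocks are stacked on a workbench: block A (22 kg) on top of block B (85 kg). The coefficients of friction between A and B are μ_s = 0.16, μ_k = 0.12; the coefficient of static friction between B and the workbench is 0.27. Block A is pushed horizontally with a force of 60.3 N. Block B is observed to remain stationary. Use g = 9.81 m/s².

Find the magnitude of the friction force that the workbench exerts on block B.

Between the blocks, N₁ = m_A g = 215.8 N.
So the A–B interface can sustain at most μ_s N₁ = 34.53 N of static friction.
P = 60.3 N exceeds that limit, so A slips over B and the interface friction becomes kinetic: f₁ = μ_k N₁ = 0.12×215.8 = 25.9 N.
By Newton's third law B feels 25.9 N forward from A. With B stationary, the floor's static friction on B balances it: f₂ = 25.9 N (well within μ_s(m_A+m_B)g = 283.4 N).

f ≈ 25.9 N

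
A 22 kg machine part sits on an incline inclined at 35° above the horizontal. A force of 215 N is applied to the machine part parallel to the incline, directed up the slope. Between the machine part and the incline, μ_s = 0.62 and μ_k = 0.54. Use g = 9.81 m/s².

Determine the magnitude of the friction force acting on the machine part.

f ≈ 91.2 N (down the incline)

The normal reaction is N = m g cos θ = 176.8 N.
For equilibrium along the incline the friction force must supply f = m g sin θ − P = 123.8 − 215 = -91.21 N (positive meaning up-slope).
Maximum static friction available: μ_s N = 0.62 × 176.8 = 109.6 N.
Since |-91.21| ≤ 109.6 N, static friction is sufficient; f equals the required value, not μ_s N.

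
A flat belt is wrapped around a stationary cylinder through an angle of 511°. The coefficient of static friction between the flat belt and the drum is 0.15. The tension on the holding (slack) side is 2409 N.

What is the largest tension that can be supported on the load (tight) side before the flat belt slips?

At impending slip the capstan equation gives T₂/T₁ = e^{μβ} with β in radians.
β = 511° × π/180 = 8.919 rad.
e^{μβ} = e^{0.15×8.919} = 3.811.
T₂ = T₁ · e^{μβ} = 2409 × 3.811 = 9180 N.

T_max ≈ 9180 N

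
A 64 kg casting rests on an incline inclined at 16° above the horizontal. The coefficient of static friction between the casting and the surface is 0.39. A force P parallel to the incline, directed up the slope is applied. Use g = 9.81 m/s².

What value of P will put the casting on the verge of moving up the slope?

At impending motion up the slope, friction acts down-slope at its limit: f = μ_s N.
P is parallel to the surface, so N = m g cos θ = 604 N.
Along the incline: P = m g sin θ + μ_s N = 173 + 0.39×604 = 408 N.

P ≈ 408 N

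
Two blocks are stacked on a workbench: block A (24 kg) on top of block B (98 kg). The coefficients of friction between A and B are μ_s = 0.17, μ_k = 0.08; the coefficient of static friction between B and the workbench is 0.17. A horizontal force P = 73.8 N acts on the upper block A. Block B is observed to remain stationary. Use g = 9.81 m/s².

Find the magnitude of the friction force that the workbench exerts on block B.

Between the blocks, N₁ = m_A g = 235.4 N.
Maximum static friction on A from B: μ_s N₁ = 0.17×235.4 = 40.02 N.
P = 73.8 N exceeds that limit, so A slips over B and the interface friction becomes kinetic: f₁ = μ_k N₁ = 0.08×235.4 = 18.8 N.
By Newton's third law B feels 18.8 N forward from A. With B stationary, the floor's static friction on B balances it: f₂ = 18.8 N (well within μ_s(m_A+m_B)g = 203.5 N).

f ≈ 18.8 N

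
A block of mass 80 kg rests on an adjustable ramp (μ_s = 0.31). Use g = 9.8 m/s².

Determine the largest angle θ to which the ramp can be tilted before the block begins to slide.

At the slip threshold, m g sin θ = μ_s · m g cos θ, so tan θ = μ_s.
θ_max = arctan(0.31) = 17.2°.

θ_max ≈ 17.2°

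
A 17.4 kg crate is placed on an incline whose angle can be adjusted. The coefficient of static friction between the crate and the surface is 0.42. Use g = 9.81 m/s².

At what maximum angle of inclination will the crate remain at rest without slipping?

θ_max ≈ 22.8°

At the slip threshold, m g sin θ = μ_s · m g cos θ, so tan θ = μ_s.
θ_max = arctan(0.42) = 22.8°.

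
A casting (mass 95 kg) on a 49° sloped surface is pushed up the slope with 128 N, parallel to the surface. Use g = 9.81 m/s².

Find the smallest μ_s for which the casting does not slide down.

N = m g cos θ = 611.4 N.
Friction must make up the shortfall along the incline: f = m g sin θ − P = 703.4 − 128 = 575.4 N.
At the threshold f = μ_s N, so μ_s,min = 575.4/611.4 = 0.941.

μ_s,min ≈ 0.941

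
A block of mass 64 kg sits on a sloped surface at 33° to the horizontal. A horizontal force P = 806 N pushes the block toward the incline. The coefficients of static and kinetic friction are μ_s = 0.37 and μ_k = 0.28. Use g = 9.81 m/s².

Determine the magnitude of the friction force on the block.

f ≈ 334 N (down the incline)

The horizontal push has a component P sin θ into the surface, so N = m g cos θ + P sin θ = 526.6 + 439 = 965.5 N.
Along the incline, the net driving force (taking up-slope positive) is P cos θ − m g sin θ = 676 − 341.9 = 334 N, so equilibrium requires friction f = -334 N (down-slope).
The limit of static friction is μ_s N = 357.2 N.
Since 334 N is within the 357.2 N limit, the block stays put and friction is exactly 334 N.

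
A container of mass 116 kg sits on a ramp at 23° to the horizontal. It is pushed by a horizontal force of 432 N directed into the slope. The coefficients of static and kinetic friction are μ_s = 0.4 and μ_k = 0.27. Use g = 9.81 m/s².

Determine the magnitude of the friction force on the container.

f ≈ 47 N (up the incline)

Resolve perpendicular to the incline: N = m g cos θ + P sin θ = 116×9.81×cos 23° + 432×sin 23° = 1216 N.
Along the incline, the net driving force (taking up-slope positive) is P cos θ − m g sin θ = 397.7 − 444.6 = -46.98 N, so equilibrium requires friction f = 46.98 N (up-slope).
Maximum static friction: μ_s N = 0.4 × 1216 = 486.5 N.
Since 46.98 N is within the 486.5 N limit, the container stays put and friction is exactly 47 N.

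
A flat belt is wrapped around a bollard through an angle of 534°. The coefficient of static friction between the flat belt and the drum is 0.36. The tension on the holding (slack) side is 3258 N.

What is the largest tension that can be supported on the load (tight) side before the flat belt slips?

T_max ≈ 93300 N

At impending slip the capstan equation gives T₂/T₁ = e^{μβ} with β in radians.
β = 534° × π/180 = 9.32 rad.
e^{μβ} = e^{0.36×9.32} = 28.65.
T₂ = T₁ · e^{μβ} = 3258 × 28.65 = 93300 N.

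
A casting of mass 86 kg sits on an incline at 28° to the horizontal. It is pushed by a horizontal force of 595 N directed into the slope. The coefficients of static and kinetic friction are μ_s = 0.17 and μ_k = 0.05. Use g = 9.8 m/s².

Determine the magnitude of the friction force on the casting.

The horizontal push has a component P sin θ into the surface, so N = m g cos θ + P sin θ = 744.1 + 279.3 = 1023 N.
Parallel to the incline: P cos θ − m g sin θ = 525.4 − 395.7 = 129.7 N; the friction needed to balance this is 129.7 N acting down the slope.
The limit of static friction is μ_s N = 174 N.
Since 129.7 N is within the 174 N limit, the casting stays put and friction is exactly 130 N.

f ≈ 130 N (down the incline)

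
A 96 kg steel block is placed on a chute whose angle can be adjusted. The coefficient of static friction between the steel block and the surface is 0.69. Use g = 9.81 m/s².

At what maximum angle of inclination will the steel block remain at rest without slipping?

At the slip threshold, m g sin θ = μ_s · m g cos θ, so tan θ = μ_s.
θ_max = arctan(0.69) = 34.6°.

θ_max ≈ 34.6°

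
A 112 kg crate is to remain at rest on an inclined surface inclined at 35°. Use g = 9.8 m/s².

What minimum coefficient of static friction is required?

μ_s,min ≈ 0.7

At the slip threshold m g sin θ = μ_s m g cos θ, so μ_s,min = tan θ.
μ_s,min = tan 35° = 0.7.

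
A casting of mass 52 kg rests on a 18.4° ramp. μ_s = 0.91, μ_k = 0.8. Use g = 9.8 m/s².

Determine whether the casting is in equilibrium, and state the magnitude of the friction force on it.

f ≈ 161 N

N = m g cos θ = 484 N.
Down-slope weight component: m g sin θ = 161 N.
μ_s N = 440 N.
161 ≤ 440 N, so it stays put; friction = 161 N.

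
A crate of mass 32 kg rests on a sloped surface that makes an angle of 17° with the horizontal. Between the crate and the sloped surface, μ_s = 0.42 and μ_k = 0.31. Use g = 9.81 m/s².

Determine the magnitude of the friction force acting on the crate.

The normal reaction is N = m g cos θ = 300.2 N.
Along the slope the weight component is m g sin θ = 91.78 N; friction must supply exactly this, acting up-slope.
The static-friction ceiling is μ_s N = 0.42 × 300.2 = 126.1 N.
Since |91.78| ≤ 126.1 N, static friction is sufficient; f equals the required value, not μ_s N.

f ≈ 91.8 N (up the incline)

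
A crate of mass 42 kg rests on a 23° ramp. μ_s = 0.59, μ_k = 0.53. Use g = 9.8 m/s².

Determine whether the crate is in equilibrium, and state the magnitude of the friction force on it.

f ≈ 161 N

N = m g cos θ = 379 N.
Down-slope weight component: m g sin θ = 161 N.
μ_s N = 224 N.
161 ≤ 224 N, so it stays put; friction = 161 N.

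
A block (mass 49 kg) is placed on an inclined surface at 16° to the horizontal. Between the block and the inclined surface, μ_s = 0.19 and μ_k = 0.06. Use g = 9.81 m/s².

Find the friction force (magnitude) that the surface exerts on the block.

Normal force: N = m g cos θ = 49 × 9.81 × cos 16° = 462.1 N.
Along the slope the weight component is m g sin θ = 132.5 N; friction must supply exactly this, acting up-slope.
Maximum static friction available: μ_s N = 0.19 × 462.1 = 87.79 N.
|132.5| exceeds 87.79 N, so the block slips down-slope; friction is kinetic, f = μ_k N = 0.06×462.1 = 27.7 N.

f ≈ 27.7 N (up the incline)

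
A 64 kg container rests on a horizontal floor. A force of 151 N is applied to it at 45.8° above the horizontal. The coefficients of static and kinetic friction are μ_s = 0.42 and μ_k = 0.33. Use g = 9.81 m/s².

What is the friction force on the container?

f ≈ 105 N

Vertical equilibrium gives N = m g − P sin α = 519.6 N.
For equilibrium, f = P cos α = 151×cos 45.8° = 105.3 N.
The static-friction limit is μ_s N = 218.2 N.
105.3 ≤ 218.2 N → static; friction equals the required 105 N.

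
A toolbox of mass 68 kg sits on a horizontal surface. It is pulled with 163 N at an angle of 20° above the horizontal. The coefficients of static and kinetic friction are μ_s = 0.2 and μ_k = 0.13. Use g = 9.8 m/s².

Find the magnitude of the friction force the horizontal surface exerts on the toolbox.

f ≈ 79.4 N

Vertical equilibrium gives N = m g − P sin α = 610.7 N.
The horizontal driving force is P cos α = 153.2 N, so equilibrium needs friction f = 153.2 N.
μ_s N = 0.2 × 610.7 = 122.1 N.
The required friction exceeds μ_s N, so the toolbox moves and f = μ_k N = 79.4 N.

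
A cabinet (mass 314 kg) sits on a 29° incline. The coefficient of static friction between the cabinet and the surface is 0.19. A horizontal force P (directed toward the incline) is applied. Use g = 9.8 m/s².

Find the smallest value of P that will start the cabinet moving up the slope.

At impending motion up the slope, friction acts down-slope at its limit: f = μ_s N.
Perpendicular to the incline: N = m g cos θ + P sin θ.
Along the incline: P cos θ = m g sin θ + μ_s N = m g sin θ + μ_s (m g cos θ + P sin θ).
Solving, P (cos θ − μ_s sin θ) = m g (sin θ + μ_s cos θ), so P = 314×9.8×(sin 29° + 0.19 cos 29°)/(cos 29° − 0.19 sin 29°) = 3080×0.651/0.7825 = 2560 N.

P ≈ 2560 N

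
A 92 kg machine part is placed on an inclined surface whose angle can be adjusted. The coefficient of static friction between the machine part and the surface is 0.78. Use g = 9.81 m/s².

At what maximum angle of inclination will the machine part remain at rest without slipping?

At the slip threshold, m g sin θ = μ_s · m g cos θ, so tan θ = μ_s.
θ_max = arctan(0.78) = 38°.

θ_max ≈ 38°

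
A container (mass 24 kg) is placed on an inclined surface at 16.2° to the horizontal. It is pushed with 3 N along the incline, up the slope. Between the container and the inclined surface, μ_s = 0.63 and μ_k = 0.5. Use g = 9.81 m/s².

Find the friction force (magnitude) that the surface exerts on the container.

The normal reaction is N = m g cos θ = 226.1 N.
Parallel to the incline, ΣF = 0 gives f = m g sin θ − P = 65.69 − 3 = 62.69 N (up-slope positive).
Static friction can supply at most μ_s N = 142.4 N.
Since |62.69| ≤ 142.4 N, no slip — friction simply equals what equilibrium demands.

f ≈ 62.7 N (up the incline)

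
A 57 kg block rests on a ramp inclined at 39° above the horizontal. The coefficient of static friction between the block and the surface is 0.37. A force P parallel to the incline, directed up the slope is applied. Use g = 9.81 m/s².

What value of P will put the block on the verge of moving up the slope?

At impending motion up the slope, friction acts down-slope at its limit: f = μ_s N.
P is parallel to the surface, so N = m g cos θ = 435 N.
Along the incline: P = m g sin θ + μ_s N = 352 + 0.37×435 = 513 N.

P ≈ 513 N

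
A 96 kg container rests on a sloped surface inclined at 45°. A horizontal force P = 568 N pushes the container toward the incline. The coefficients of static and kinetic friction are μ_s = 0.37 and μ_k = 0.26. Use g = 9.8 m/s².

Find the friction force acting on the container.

f ≈ 264 N (up the incline)

Resolve perpendicular to the incline: N = m g cos θ + P sin θ = 96×9.8×cos 45° + 568×sin 45° = 1067 N.
Parallel to the incline: P cos θ − m g sin θ = 401.6 − 665.2 = -263.6 N; the friction needed to balance this is 263.6 N acting up the slope.
The limit of static friction is μ_s N = 394.7 N.
Since 263.6 N is within the 394.7 N limit, the container stays put and friction is exactly 264 N.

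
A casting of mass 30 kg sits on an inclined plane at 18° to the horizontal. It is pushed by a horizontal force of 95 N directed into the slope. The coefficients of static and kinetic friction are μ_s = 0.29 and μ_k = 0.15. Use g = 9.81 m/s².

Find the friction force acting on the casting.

f ≈ 0.593 N (up the incline)

The horizontal push has a component P sin θ into the surface, so N = m g cos θ + P sin θ = 279.9 + 29.36 = 309.3 N.
Along the incline, the net driving force (taking up-slope positive) is P cos θ − m g sin θ = 90.35 − 90.94 = -0.5933 N, so equilibrium requires friction f = 0.5933 N (up-slope).
The limit of static friction is μ_s N = 89.68 N.
|f_req| = 0.5933 ≤ 89.68 N → the casting is in equilibrium; friction equals the required value.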